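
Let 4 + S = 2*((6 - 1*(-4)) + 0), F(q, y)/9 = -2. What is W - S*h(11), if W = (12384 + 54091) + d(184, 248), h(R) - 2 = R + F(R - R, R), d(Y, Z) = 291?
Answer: 66846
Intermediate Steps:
F(q, y) = -18 (F(q, y) = 9*(-2) = -18)
h(R) = -16 + R (h(R) = 2 + (R - 18) = 2 + (-18 + R) = -16 + R)
S = 16 (S = -4 + 2*((6 - 1*(-4)) + 0) = -4 + 2*((6 + 4) + 0) = -4 + 2*(10 + 0) = -4 + 2*10 = -4 + 20 = 16)
W = 66766 (W = (12384 + 54091) + 291 = 66475 + 291 = 66766)
W - S*h(11) = 66766 - 16*(-16 + 11) = 66766 - 16*(-5) = 66766 - 1*(-80) = 66766 + 80 = 66846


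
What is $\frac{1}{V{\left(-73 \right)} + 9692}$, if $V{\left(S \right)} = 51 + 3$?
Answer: $\frac{1}{9746} \approx 0.00010261$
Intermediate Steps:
$V{\left(S \right)} = 54$
$\frac{1}{V{\left(-73 \right)} + 9692} = \frac{1}{54 + 9692} = \frac{1}{9746}$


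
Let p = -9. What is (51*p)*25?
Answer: -11475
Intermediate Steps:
(51*p)*25 = (51*(-9))*25 = -459*25 = -11475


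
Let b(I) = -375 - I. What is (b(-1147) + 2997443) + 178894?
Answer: 3177109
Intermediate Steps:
(b(-1147) + 2997443) + 178894 = ((-375 - 1*(-1147)) + 2997443) + 178894 = ((-375 + 1147) + 2997443) + 178894 = (772 + 2997443) + 178894 = 2998215 + 178894 = 3177109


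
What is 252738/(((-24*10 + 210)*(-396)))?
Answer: 14041/660 ≈ 21.274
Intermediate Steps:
252738/(((-24*10 + 210)*(-396))) = 252738/(((-240 + 210)*(-396))) = 252738/((-30*(-396))) = 252738/11880 = 252738*(1/11880) = 14041/660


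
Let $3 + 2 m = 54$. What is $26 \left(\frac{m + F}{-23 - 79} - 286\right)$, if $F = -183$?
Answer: $- \frac{251459}{34} \approx -7395.9$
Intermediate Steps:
$m = \frac{51}{2}$ ($m = - \frac{3}{2} + \frac{1}{2} \cdot 54 = - \frac{3}{2} + 27 = \frac{51}{2} \approx 25.5$)
$26 \left(\frac{m + F}{-23 - 79} - 286\right) = 26 \left(\frac{\frac{51}{2} - 183}{-23 - 79} - 286\right) = 26 \left(- \frac{315}{2 \left(-102\right)} - 286\right) = 26 \left(\left(- \frac{315}{2}\right) \left(- \frac{1}{102}\right) - 286\right) = 26 \left(\frac{105}{68} - 286\right) = 26 \left(- \frac{19343}{68}\right) = - \frac{251459}{34}$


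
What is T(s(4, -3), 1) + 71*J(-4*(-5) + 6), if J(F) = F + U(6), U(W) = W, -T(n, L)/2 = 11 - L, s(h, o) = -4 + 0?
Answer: 2252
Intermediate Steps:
s(h, o) = -4
T(n, L) = -22 + 2*L (T(n, L) = -2*(11 - L) = -22 + 2*L)
J(F) = 6 + F (J(F) = F + 6 = 6 + F)
T(s(4, -3), 1) + 71*J(-4*(-5) + 6) = (-22 + 2*1) + 71*(6 + (-4*(-5) + 6)) = (-22 + 2) + 71*(6 + (20 + 6)) = -20 + 71*(6 + 26) = -20 + 71*32 = -20 + 2272 = 2252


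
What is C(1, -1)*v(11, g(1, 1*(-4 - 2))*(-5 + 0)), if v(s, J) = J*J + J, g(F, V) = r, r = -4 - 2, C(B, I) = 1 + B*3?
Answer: 3720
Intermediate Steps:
C(B, I) = 1 + 3*B
r = -6
g(F, V) = -6
v(s, J) = J + J² (v(s, J) = J² + J = J + J²)
C(1, -1)*v(11, g(1, 1*(-4 - 2))*(-5 + 0)) = (1 + 3*1)*((-6*(-5 + 0))*(1 - 6*(-5 + 0))) = (1 + 3)*((-6*(-5))*(1 - 6*(-5))) = 4*(30*(1 + 30)) = 4*(30*31) = 4*930 = 3720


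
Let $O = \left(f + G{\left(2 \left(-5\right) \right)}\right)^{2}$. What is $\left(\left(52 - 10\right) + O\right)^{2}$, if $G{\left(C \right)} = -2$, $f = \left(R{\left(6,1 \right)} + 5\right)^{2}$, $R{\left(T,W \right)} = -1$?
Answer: $56644$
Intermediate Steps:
$f = 16$ ($f = \left(-1 + 5\right)^{2} = 4^{2} = 16$)
$O = 196$ ($O = \left(16 - 2\right)^{2} = 14^{2} = 196$)
$\left(\left(52 - 10\right) + O\right)^{2} = \left(\left(52 - 10\right) + 196\right)^{2} = \left(42 + 196\right)^{2} = 238^{2} = 56644$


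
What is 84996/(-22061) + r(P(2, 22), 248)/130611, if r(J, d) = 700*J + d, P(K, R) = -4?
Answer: -858285556/221646867 ≈ -3.8723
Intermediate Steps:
r(J, d) = d + 700*J
84996/(-22061) + r(P(2, 22), 248)/130611 = 84996/(-22061) + (248 + 700*(-4))/130611 = 84996*(-1/22061) + (248 - 2800)*(1/130611) = -84996/22061 - 2552*1/130611 = -84996/22061 - 2552/130611 = -858285556/221646867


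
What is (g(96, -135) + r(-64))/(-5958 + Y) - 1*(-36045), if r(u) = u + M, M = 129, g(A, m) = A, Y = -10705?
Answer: 600617674/16663 ≈ 36045.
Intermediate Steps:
r(u) = 129 + u (r(u) = u + 129 = 129 + u)
(g(96, -135) + r(-64))/(-5958 + Y) - 1*(-36045) = (96 + (129 - 64))/(-5958 - 10705) - 1*(-36045) = (96 + 65)/(-16663) + 36045 = 161*(-1/16663) + 36045 = -161/16663 + 36045 = 600617674/16663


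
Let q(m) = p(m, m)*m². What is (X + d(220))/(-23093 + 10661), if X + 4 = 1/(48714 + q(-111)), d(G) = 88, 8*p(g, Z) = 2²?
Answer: -4609459/682199784 ≈ -0.0067568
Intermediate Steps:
p(g, Z) = ½ (p(g, Z) = (⅛)*2² = (⅛)*4 = ½)
q(m) = m²/2
X = -438994/109749 (X = -4 + 1/(48714 + (½)*(-111)²) = -4 + 1/(48714 + (½)*12321) = -4 + 1/(48714 + 12321/2) = -4 + 1/(109749/2) = -4 + 2/109749 = -438994/109749 ≈ -4.0000)
(X + d(220))/(-23093 + 10661) = (-438994/109749 + 88)/(-23093 + 10661) = (9218918/109749)/(-12432) = (9218918/109749)*(-1/12432) = -4609459/682199784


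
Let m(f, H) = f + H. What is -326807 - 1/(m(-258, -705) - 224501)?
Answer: -73683213447/225464 ≈ -3.2681e+5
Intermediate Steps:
m(f, H) = H + f
-326807 - 1/(m(-258, -705) - 224501) = -326807 - 1/((-705 - 258) - 224501) = -326807 - 1/(-963 - 224501) = -326807 - 1/(-225464) = -326807 - 1*(-1/225464) = -326807 + 1/225464 = -73683213447/225464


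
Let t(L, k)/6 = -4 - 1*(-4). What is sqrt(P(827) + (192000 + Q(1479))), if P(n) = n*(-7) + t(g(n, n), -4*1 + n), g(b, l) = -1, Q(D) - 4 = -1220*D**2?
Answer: I*sqrt(2668491805) ≈ 51657.0*I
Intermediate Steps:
Q(D) = 4 - 1220*D**2
t(L, k) = 0 (t(L, k) = 6*(-4 - 1*(-4)) = 6*(-4 + 4) = 6*0 = 0)
P(n) = -7*n (P(n) = n*(-7) + 0 = -7*n + 0 = -7*n)
sqrt(P(827) + (192000 + Q(1479))) = sqrt(-7*827 + (192000 + (4 - 1220*1479**2))) = sqrt(-5789 + (192000 + (4 - 1220*2187441))) = sqrt(-5789 + (192000 + (4 - 2668678020))) = sqrt(-5789 + (192000 - 2668678016)) = sqrt(-5789 - 2668486016) = sqrt(-2668491805) = I*sqrt(2668491805)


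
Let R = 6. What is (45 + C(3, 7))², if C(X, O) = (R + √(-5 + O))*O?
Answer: 7667 + 1218*√2 ≈ 9389.5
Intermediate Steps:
C(X, O) = O*(6 + √(-5 + O)) (C(X, O) = (6 + √(-5 + O))*O = O*(6 + √(-5 + O)))
(45 + C(3, 7))² = (45 + 7*(6 + √(-5 + 7)))² = (45 + 7*(6 + √2))² = (45 + (42 + 7*√2))² = (87 + 7*√2)²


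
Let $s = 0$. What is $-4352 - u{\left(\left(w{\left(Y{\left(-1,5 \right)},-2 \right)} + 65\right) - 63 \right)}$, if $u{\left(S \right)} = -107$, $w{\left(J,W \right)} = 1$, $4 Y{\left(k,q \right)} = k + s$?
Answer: $-4245$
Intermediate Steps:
$Y{\left(k,q \right)} = \frac{k}{4}$ ($Y{\left(k,q \right)} = \frac{k + 0}{4} = \frac{k}{4}$)
$-4352 - u{\left(\left(w{\left(Y{\left(-1,5 \right)},-2 \right)} + 65\right) - 63 \right)} = -4352 - -107 = -4352 + 107 = -4245$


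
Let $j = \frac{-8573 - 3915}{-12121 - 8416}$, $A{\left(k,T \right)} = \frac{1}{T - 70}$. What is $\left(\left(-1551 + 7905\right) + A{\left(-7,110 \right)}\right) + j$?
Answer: $\frac{5220203977}{821480} \approx 6354.6$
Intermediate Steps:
$A{\left(k,T \right)} = \frac{1}{-70 + T}$
$j = \frac{12488}{20537}$ ($j = - \frac{12488}{-20537} = \left(-12488\right) \left(- \frac{1}{20537}\right) = \frac{12488}{20537} \approx 0.60807$)
$\left(\left(-1551 + 7905\right) + A{\left(-7,110 \right)}\right) + j = \left(\left(-1551 + 7905\right) + \frac{1}{-70 + 110}\right) + \frac{12488}{20537} = \left(6354 + \frac{1}{40}\right) + \frac{12488}{20537} = \frac{254161}{40} + \frac{12488}{20537} = \frac{5220203977}{821480}$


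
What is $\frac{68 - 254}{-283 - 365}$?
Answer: $\frac{31}{108} \approx 0.28704$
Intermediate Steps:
$\frac{68 - 254}{-283 - 365} = - \frac{186}{-648} = \left(-186\right) \left(- \frac{1}{648}\right) = \frac{31}{108}$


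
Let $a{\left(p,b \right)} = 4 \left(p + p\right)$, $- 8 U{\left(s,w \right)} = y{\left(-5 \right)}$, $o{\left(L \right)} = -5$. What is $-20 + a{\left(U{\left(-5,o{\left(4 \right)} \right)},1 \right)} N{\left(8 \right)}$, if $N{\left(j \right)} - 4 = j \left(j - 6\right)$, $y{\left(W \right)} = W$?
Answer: $80$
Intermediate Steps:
$N{\left(j \right)} = 4 + j \left(-6 + j\right)$ ($N{\left(j \right)} = 4 + j \left(j - 6\right) = 4 + j \left(-6 + j\right)$)
$U{\left(s,w \right)} = \frac{5}{8}$ ($U{\left(s,w \right)} = \left(- \frac{1}{8}\right) \left(-5\right) = \frac{5}{8}$)
$a{\left(p,b \right)} = 8 p$ ($a{\left(p,b \right)} = 4 \cdot 2 p = 8 p$)
$-20 + a{\left(U{\left(-5,o{\left(4 \right)} \right)},1 \right)} N{\left(8 \right)} = -20 + 8 \cdot \frac{5}{8} \left(4 + 8^{2} - 48\right) = -20 + 5 \left(4 + 64 - 48\right) = -20 + 5 \cdot 20 = -20 + 100 = 80$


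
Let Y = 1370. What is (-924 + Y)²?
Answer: 198916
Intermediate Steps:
(-924 + Y)² = (-924 + 1370)² = 446² = 198916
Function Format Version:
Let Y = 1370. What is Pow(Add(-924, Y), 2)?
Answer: 198916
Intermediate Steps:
Pow(Add(-924, Y), 2) = Pow(Add(-924, 1370), 2) = Pow(446, 2) = 198916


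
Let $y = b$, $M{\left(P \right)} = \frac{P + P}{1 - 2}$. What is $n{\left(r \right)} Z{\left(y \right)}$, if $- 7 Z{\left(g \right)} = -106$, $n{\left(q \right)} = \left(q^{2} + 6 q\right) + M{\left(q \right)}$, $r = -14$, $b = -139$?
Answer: $2120$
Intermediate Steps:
$M{\left(P \right)} = - 2 P$ ($M{\left(P \right)} = \frac{2 P}{-1} = 2 P \left(-1\right) = - 2 P$)
$y = -139$
$n{\left(q \right)} = q^{2} + 4 q$ ($n{\left(q \right)} = \left(q^{2} + 6 q\right) - 2 q = q^{2} + 4 q$)
$Z{\left(g \right)} = \frac{106}{7}$ ($Z{\left(g \right)} = \left(- \frac{1}{7}\right) \left(-106\right) = \frac{106}{7}$)
$n{\left(r \right)} Z{\left(y \right)} = - 14 \left(4 - 14\right) \frac{106}{7} = \left(-14\right) \left(-10\right) \frac{106}{7} = 140 \cdot \frac{106}{7} = 2120$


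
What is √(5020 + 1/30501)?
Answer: √518906806169/10167 ≈ 70.852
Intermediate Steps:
√(5020 + 1/30501) = √(153115021/30501) = √518906806169/10167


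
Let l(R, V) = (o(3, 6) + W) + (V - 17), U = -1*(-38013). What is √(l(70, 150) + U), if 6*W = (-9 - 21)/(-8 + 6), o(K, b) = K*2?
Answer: √152618/2 ≈ 195.33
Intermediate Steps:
o(K, b) = 2*K
U = 38013
W = 5/2 (W = ((-9 - 21)/(-8 + 6))/6 = (-30/(-2))/6 = (-30*(-½))/6 = (⅙)*15 = 5/2 ≈ 2.5000)
l(R, V) = -17/2 + V (l(R, V) = (2*3 + 5/2) + (V - 17) = (6 + 5/2) + (-17 + V) = 17/2 + (-17 + V) = -17/2 + V)
√(l(70, 150) + U) = √((-17/2 + 150) + 38013) = √(283/2 + 38013) = √(76309/2) = √152618/2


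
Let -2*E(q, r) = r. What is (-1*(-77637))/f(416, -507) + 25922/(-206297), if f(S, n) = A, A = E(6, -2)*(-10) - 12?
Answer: -1232065421/349118 ≈ -3529.1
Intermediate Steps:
E(q, r) = -r/2
A = -22 (A = -½*(-2)*(-10) - 12 = 1*(-10) - 12 = -10 - 12 = -22)
f(S, n) = -22
(-1*(-77637))/f(416, -507) + 25922/(-206297) = -1*(-77637)/(-22) + 25922/(-206297) = 77637*(-1/22) + 25922*(-1/206297) = -77637/22 - 1994/15869 = -1232065421/349118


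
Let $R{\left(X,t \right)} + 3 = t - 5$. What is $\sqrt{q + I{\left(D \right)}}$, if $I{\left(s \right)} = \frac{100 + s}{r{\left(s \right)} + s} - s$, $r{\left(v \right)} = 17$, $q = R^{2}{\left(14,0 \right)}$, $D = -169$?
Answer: $\frac{\sqrt{1348430}}{76} \approx 15.279$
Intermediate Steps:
$R{\left(X,t \right)} = -8 + t$ ($R{\left(X,t \right)} = -3 + \left(t - 5\right) = -3 + \left(-5 + t\right) = -8 + t$)
$q = 64$ ($q = \left(-8 + 0\right)^{2} = \left(-8\right)^{2} = 64$)
$I{\left(s \right)} = - s + \frac{100 + s}{17 + s}$ ($I{\left(s \right)} = \frac{100 + s}{17 + s} - s = - s + \frac{100 + s}{17 + s}$)
$\sqrt{q + I{\left(D \right)}} = \sqrt{64 + \frac{100 - \left(-169\right)^{2} - -2704}{17 - 169}} = \sqrt{64 + \frac{100 - 28561 + 2704}{-152}} = \sqrt{64 - \frac{100 - 28561 + 2704}{152}} = \sqrt{64 - - \frac{25757}{152}} = \sqrt{64 + \frac{25757}{152}} = \sqrt{\frac{35485}{152}} = \frac{\sqrt{1348430}}{76}$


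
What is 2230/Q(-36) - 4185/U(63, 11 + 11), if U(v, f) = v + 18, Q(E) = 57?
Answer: -715/57 ≈ -12.544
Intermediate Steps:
U(v, f) = 18 + v
2230/Q(-36) - 4185/U(63, 11 + 11) = 2230/57 - 4185/(18 + 63) = 2230*(1/57) - 4185/81 = 2230/57 - 4185*1/81 = 2230/57 - 155/3 = -715/57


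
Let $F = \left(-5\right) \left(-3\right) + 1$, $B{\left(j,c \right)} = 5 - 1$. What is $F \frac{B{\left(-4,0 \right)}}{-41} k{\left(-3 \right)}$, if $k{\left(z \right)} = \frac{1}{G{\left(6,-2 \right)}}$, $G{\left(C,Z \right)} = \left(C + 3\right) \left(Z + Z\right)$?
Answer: $\frac{16}{369} \approx 0.04336$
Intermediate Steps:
$B{\left(j,c \right)} = 4$ ($B{\left(j,c \right)} = 5 - 1 = 4$)
$G{\left(C,Z \right)} = 2 Z \left(3 + C\right)$ ($G{\left(C,Z \right)} = \left(3 + C\right) 2 Z = 2 Z \left(3 + C\right)$)
$k{\left(z \right)} = - \frac{1}{36}$ ($k{\left(z \right)} = \frac{1}{2 \left(-2\right) \left(3 + 6\right)} = \frac{1}{2 \left(-2\right) 9} = \frac{1}{-36} = - \frac{1}{36}$)
$F = 16$ ($F = 15 + 1 = 16$)
$F \frac{B{\left(-4,0 \right)}}{-41} k{\left(-3 \right)} = 16 \frac{4}{-41} \left(- \frac{1}{36}\right) = 16 \cdot 4 \left(- \frac{1}{41}\right) \left(- \frac{1}{36}\right) = 16 \left(- \frac{4}{41}\right) \left(- \frac{1}{36}\right) = \left(- \frac{64}{41}\right) \left(- \frac{1}{36}\right) = \frac{16}{369}$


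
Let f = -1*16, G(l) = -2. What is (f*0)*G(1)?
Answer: 0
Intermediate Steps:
f = -16
(f*0)*G(1) = -16*0*(-2) = 0*(-2) = 0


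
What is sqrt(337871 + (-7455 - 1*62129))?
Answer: sqrt(268287) ≈ 517.96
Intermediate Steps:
sqrt(337871 + (-7455 - 1*62129)) = sqrt(337871 + (-7455 - 62129)) = sqrt(337871 - 69584) = sqrt(268287)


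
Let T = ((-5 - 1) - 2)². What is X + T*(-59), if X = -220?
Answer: -3996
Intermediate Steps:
T = 64 (T = (-6 - 2)² = (-8)² = 64)
X + T*(-59) = -220 + 64*(-59) = -220 - 3776 = -3996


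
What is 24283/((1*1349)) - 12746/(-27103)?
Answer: 675336503/36561947 ≈ 18.471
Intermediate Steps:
24283/((1*1349)) - 12746/(-27103) = 24283/1349 - 12746*(-1/27103) = 24283*(1/1349) + 12746/27103 = 24283/1349 + 12746/27103 = 675336503/36561947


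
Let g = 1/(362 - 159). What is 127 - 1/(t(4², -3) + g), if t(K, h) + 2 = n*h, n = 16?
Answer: 1289126/10149 ≈ 127.02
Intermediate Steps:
t(K, h) = -2 + 16*h
g = 1/203 ≈ 0.0049261
127 - 1/(t(4², -3) + g) = 127 - 1/((-2 + 16*(-3)) + 1/203) = 127 - 1/((-2 - 48) + 1/203) = 127 - 1/(-50 + 1/203) = 127 - 1/(-10149/203) = 127 - 1*(-203/10149) = 127 + 203/10149 = 1289126/10149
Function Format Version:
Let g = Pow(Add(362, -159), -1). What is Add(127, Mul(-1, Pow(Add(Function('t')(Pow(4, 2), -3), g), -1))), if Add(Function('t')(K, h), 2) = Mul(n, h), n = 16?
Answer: Rational(1289126, 10149) ≈ 127.02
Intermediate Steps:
Function('t')(K, h) = Add(-2, Mul(16, h))
g = Rational(1, 203) (g = Pow(203, -1) = Rational(1, 203) ≈ 0.0049261)
Add(127, Mul(-1, Pow(Add(Function('t')(Pow(4, 2), -3), g), -1))) = Add(127, Mul(-1, Pow(Add(Add(-2, Mul(16, -3)), Rational(1, 203)), -1))) = Add(127, Mul(-1, Pow(Add(Add(-2, -48), Rational(1, 203)), -1))) = Add(127, Mul(-1, Pow(Add(-50, Rational(1, 203)), -1))) = Add(127, Mul(-1, Pow(Rational(-10149, 203), -1))) = Add(127, Mul(-1, Rational(-203, 10149))) = Add(127, Rational(203, 10149)) = Rational(1289126, 10149)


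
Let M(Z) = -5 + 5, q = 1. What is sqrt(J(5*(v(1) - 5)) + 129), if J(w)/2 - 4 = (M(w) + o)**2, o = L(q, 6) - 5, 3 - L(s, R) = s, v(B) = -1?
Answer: sqrt(155) ≈ 12.450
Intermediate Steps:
L(s, R) = 3 - s
o = -3 (o = (3 - 1*1) - 5 = (3 - 1) - 5 = 2 - 5 = -3)
M(Z) = 0
J(w) = 26 (J(w) = 8 + 2*(0 - 3)**2 = 8 + 2*(-3)**2 = 8 + 2*9 = 8 + 18 = 26)
sqrt(J(5*(v(1) - 5)) + 129) = sqrt(26 + 129) = sqrt(155)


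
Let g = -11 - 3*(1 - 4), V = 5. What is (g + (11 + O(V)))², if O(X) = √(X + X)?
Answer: (9 + √10)² ≈ 147.92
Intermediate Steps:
O(X) = √2*√X (O(X) = √(2*X) = √2*√X)
g = -2 (g = -11 - 3*(-3) = -11 - 1*(-9) = -11 + 9 = -2)
(g + (11 + O(V)))² = (-2 + (11 + √2*√5))² = (-2 + (11 + √10))² = (9 + √10)²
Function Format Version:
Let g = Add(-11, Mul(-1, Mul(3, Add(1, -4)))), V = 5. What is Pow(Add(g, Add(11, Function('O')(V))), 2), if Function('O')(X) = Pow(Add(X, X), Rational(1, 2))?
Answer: Pow(Add(9, Pow(10, Rational(1, 2))), 2) ≈ 147.92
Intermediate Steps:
Function('O')(X) = Mul(Pow(2, Rational(1, 2)), Pow(X, Rational(1, 2))) (Function('O')(X) = Pow(Mul(2, X), Rational(1, 2)) = Mul(Pow(2, Rational(1, 2)), Pow(X, Rational(1, 2))))
g = -2 (g = Add(-11, Mul(-1, Mul(3, -3))) = Add(-11, Mul(-1, -9)) = Add(-11, 9) = -2)
Pow(Add(g, Add(11, Function('O')(V))), 2) = Pow(Add(-2, Add(11, Mul(Pow(2, Rational(1, 2)), Pow(5, Rational(1, 2))))), 2) = Pow(Add(-2, Add(11, Pow(10, Rational(1, 2)))), 2) = Pow(Add(9, Pow(10, Rational(1, 2))), 2)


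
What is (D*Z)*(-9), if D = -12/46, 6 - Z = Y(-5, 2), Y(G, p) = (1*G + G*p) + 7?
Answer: 756/23 ≈ 32.870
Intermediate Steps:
Y(G, p) = 7 + G + G*p (Y(G, p) = (G + G*p) + 7 = 7 + G + G*p)
Z = 14 (Z = 6 - (7 - 5 - 5*2) = 6 - (7 - 5 - 10) = 6 - 1*(-8) = 6 + 8 = 14)
D = -6/23 (D = -12*1/46 = -6/23 ≈ -0.26087)
(D*Z)*(-9) = -6/23*14*(-9) = -84/23*(-9) = 756/23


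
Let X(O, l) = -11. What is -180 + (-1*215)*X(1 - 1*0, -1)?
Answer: 2185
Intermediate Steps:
-180 + (-1*215)*X(1 - 1*0, -1) = -180 - 1*215*(-11) = -180 - 215*(-11) = -180 + 2365 = 2185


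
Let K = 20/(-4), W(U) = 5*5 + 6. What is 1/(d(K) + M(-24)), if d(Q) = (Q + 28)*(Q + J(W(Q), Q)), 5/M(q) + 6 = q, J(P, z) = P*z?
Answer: -6/22081 ≈ -0.00027173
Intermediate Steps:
W(U) = 31 (W(U) = 25 + 6 = 31)
M(q) = 5/(-6 + q)
K = -5 (K = 20*(-1/4) = -5)
d(Q) = 32*Q*(28 + Q) (d(Q) = (Q + 28)*(Q + 31*Q) = (28 + Q)*(32*Q) = 32*Q*(28 + Q))
1/(d(K) + M(-24)) = 1/(32*(-5)*(28 - 5) + 5/(-6 - 24)) = 1/(32*(-5)*23 + 5/(-30)) = 1/(-3680 + 5*(-1/30)) = 1/(-3680 - 1/6) = 1/(-22081/6) = -6/22081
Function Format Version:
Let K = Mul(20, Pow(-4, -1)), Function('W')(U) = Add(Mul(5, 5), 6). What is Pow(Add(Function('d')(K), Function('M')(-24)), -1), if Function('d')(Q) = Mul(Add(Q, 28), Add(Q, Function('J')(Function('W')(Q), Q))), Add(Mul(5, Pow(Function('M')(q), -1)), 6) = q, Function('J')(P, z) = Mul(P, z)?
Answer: Rational(-6, 22081) ≈ -0.00027173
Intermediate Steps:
Function('W')(U) = 31 (Function('W')(U) = Add(25, 6) = 31)
Function('M')(q) = Mul(5, Pow(Add(-6, q), -1))
K = -5 (K = Mul(20, Rational(-1, 4)) = -5)
Function('d')(Q) = Mul(32, Q, Add(28, Q)) (Function('d')(Q) = Mul(Add(Q, 28), Add(Q, Mul(31, Q))) = Mul(Add(28, Q), Mul(32, Q)) = Mul(32, Q, Add(28, Q)))
Pow(Add(Function('d')(K), Function('M')(-24)), -1) = Pow(Add(Mul(32, -5, Add(28, -5)), Mul(5, Pow(Add(-6, -24), -1))), -1) = Pow(Add(Mul(32, -5, 23), Mul(5, Pow(-30, -1))), -1) = Pow(Add(-3680, Mul(5, Rational(-1, 30))), -1) = Pow(Add(-3680, Rational(-1, 6)), -1) = Pow(Rational(-22081, 6), -1) = Rational(-6, 22081)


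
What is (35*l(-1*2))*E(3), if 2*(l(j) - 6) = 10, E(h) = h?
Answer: 1155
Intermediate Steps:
l(j) = 11 (l(j) = 6 + (1/2)*10 = 6 + 5 = 11)
(35*l(-1*2))*E(3) = (35*11)*3 = 385*3 = 1155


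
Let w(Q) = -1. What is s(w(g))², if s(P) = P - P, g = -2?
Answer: 0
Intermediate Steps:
s(P) = 0
s(w(g))² = 0² = 0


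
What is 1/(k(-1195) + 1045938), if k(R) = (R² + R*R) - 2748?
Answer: 1/3899240 ≈ 2.5646e-7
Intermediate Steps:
k(R) = -2748 + 2*R² (k(R) = (R² + R²) - 2748 = 2*R² - 2748 = -2748 + 2*R²)
1/(k(-1195) + 1045938) = 1/((-2748 + 2*(-1195)²) + 1045938) = 1/((-2748 + 2*1428025) + 1045938) = 1/((-2748 + 2856050) + 1045938) = 1/(2853302 + 1045938) = 1/3899240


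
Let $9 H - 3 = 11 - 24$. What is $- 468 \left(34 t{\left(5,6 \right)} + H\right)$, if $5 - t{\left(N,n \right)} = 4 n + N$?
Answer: $382408$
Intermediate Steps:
$t{\left(N,n \right)} = 5 - N - 4 n$ ($t{\left(N,n \right)} = 5 - \left(4 n + N\right) = 5 - \left(N + 4 n\right) = 5 - N - 4 n$)
$H = - \frac{10}{9}$ ($H = \frac{1}{3} + \frac{11 - 24}{9} = \frac{1}{3} + \frac{1}{9} \left(-13\right) = \frac{1}{3} - \frac{13}{9} = - \frac{10}{9} \approx -1.1111$)
$- 468 \left(34 t{\left(5,6 \right)} + H\right) = - 468 \left(34 \left(5 - 5 - 24\right) - \frac{10}{9}\right) = - 468 \left(34 \left(-24\right) - \frac{10}{9}\right) = - 468 \left(-816 - \frac{10}{9}\right) = \left(-468\right) \left(- \frac{7354}{9}\right) = 382408$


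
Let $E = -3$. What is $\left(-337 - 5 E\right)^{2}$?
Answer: $103684$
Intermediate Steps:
$\left(-337 - 5 E\right)^{2} = \left(-337 - -15\right)^{2} = \left(-337 + 15\right)^{2} = \left(-322\right)^{2} = 103684$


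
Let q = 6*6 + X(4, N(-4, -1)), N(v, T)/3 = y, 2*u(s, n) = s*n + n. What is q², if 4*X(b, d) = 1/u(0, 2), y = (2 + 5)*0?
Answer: 21025/16 ≈ 1314.1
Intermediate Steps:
y = 0 (y = 7*0 = 0)
u(s, n) = n/2 + n*s/2 (u(s, n) = (s*n + n)/2 = (n*s + n)/2 = (n + n*s)/2 = n/2 + n*s/2)
N(v, T) = 0 (N(v, T) = 3*0 = 0)
X(b, d) = ¼ (X(b, d) = 1/(4*(((½)*2*(1 + 0)))) = 1/(4*(((½)*2*1))) = (¼)/1 = (¼)*1 = ¼)
q = 145/4 (q = 6*6 + ¼ = 36 + ¼ = 145/4 ≈ 36.250)
q² = (145/4)² = 21025/16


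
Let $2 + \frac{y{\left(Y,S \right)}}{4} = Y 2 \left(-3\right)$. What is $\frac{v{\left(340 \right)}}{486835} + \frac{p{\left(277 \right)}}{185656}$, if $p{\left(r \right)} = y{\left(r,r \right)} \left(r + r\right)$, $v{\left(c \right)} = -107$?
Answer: $- \frac{224398366029}{11297979845} \approx -19.862$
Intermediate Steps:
$y{\left(Y,S \right)} = -8 - 24 Y$ ($y{\left(Y,S \right)} = -8 + 4 Y 2 \left(-3\right) = -8 + 4 \cdot 2 Y \left(-3\right) = -8 + 4 \left(- 6 Y\right) = -8 - 24 Y$)
$p{\left(r \right)} = 2 r \left(-8 - 24 r\right)$ ($p{\left(r \right)} = \left(-8 - 24 r\right) \left(r + r\right) = \left(-8 - 24 r\right) 2 r = 2 r \left(-8 - 24 r\right)$)
$\frac{v{\left(340 \right)}}{486835} + \frac{p{\left(277 \right)}}{185656} = - \frac{107}{486835} + \frac{\left(-16\right) 277 \left(1 + 3 \cdot 277\right)}{185656} = \left(-107\right) \frac{1}{486835} + \left(-16\right) 277 \left(1 + 831\right) \frac{1}{185656} = - \frac{107}{486835} + \left(-16\right) 277 \cdot 832 \cdot \frac{1}{185656} = - \frac{107}{486835} - \frac{460928}{23207} = - \frac{224398366029}{11297979845}$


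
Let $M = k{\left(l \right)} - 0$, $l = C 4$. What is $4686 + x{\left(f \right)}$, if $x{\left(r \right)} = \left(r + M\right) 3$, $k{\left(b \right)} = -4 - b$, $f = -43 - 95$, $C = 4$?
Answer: $4212$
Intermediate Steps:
$l = 16$ ($l = 4 \cdot 4 = 16$)
$f = -138$
$M = -20$ ($M = \left(-4 - 16\right) - 0 = \left(-4 - 16\right) + 0 = -20 + 0 = -20$)
$x{\left(r \right)} = -60 + 3 r$ ($x{\left(r \right)} = \left(r - 20\right) 3 = \left(-20 + r\right) 3 = -60 + 3 r$)
$4686 + x{\left(f \right)} = 4686 + \left(-60 + 3 \left(-138\right)\right) = 4686 - 474 = 4212$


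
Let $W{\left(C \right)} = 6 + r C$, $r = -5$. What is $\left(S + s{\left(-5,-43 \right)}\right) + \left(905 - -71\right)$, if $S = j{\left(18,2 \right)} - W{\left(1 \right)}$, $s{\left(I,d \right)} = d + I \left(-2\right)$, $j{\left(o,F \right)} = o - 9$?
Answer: $951$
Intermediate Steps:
$j{\left(o,F \right)} = -9 + o$
$s{\left(I,d \right)} = d - 2 I$
$W{\left(C \right)} = 6 - 5 C$
$S = 8$ ($S = \left(-9 + 18\right) - \left(6 - 5\right) = 9 - \left(6 - 5\right) = 9 - 1 = 8$)
$\left(S + s{\left(-5,-43 \right)}\right) + \left(905 - -71\right) = \left(8 - 33\right) + \left(905 - -71\right) = \left(8 + \left(-43 + 10\right)\right) + \left(905 + 71\right) = \left(8 - 33\right) + 976 = -25 + 976 = 951$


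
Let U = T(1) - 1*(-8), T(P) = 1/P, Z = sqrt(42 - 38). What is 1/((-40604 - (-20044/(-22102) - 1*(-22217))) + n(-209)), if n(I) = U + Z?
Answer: -11051/694123332 ≈ -1.5921e-5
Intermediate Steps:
Z = 2 (Z = sqrt(4) = 2)
U = 9 (U = 1/1 - 1*(-8) = 1 + 8 = 9)
n(I) = 11 (n(I) = 9 + 2 = 11)
1/((-40604 - (-20044/(-22102) - 1*(-22217))) + n(-209)) = 1/((-40604 - (-20044/(-22102) - 1*(-22217))) + 11) = 1/((-40604 - (-20044*(-1/22102) + 22217)) + 11) = 1/((-40604 - (10022/11051 + 22217)) + 11) = 1/((-40604 - 1*245530089/11051) + 11) = 1/((-40604 - 245530089/11051) + 11) = 1/(-694244893/11051 + 11) = 1/(-694123332/11051) = -11051/694123332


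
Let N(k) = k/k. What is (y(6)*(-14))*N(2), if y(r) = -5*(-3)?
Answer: -210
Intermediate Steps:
N(k) = 1
y(r) = 15
(y(6)*(-14))*N(2) = (15*(-14))*1 = -210*1 = -210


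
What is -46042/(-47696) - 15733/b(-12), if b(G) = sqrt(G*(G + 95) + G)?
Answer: 23021/23848 + 15733*I*sqrt(7)/84 ≈ 0.96532 + 495.54*I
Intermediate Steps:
b(G) = sqrt(G + G*(95 + G)) (b(G) = sqrt(G*(95 + G) + G) = sqrt(G + G*(95 + G)))
-46042/(-47696) - 15733/b(-12) = -46042/(-47696) - 15733*(-I*sqrt(3)/(6*sqrt(96 - 12))) = -46042*(-1/47696) - 15733*(-I*sqrt(7)/84) = 23021/23848 - 15733*(-I*sqrt(7)/84) = 23021/23848 - (-15733)*I*sqrt(7)/84 = 23021/23848 + 15733*I*sqrt(7)/84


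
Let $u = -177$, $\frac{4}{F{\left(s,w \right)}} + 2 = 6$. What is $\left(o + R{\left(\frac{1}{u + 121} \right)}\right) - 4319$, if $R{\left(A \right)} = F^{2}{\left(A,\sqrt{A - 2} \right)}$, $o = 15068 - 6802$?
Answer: $3948$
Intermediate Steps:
$F{\left(s,w \right)} = 1$ ($F{\left(s,w \right)} = \frac{4}{-2 + 6} = \frac{4}{4} = 4 \cdot \frac{1}{4} = 1$)
$o = 8266$ ($o = 15068 - 6802 = 8266$)
$R{\left(A \right)} = 1$ ($R{\left(A \right)} = 1^{2} = 1$)
$\left(o + R{\left(\frac{1}{u + 121} \right)}\right) - 4319 = \left(8266 + 1\right) - 4319 = 8267 - 4319 = 3948$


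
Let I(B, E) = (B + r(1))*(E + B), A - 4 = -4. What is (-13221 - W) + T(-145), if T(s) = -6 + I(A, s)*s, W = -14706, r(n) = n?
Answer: 22504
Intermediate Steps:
A = 0 (A = 4 - 4 = 0)
I(B, E) = (1 + B)*(B + E) (I(B, E) = (B + 1)*(E + B) = (1 + B)*(B + E))
T(s) = -6 + s² (T(s) = -6 + (0 + s + 0² + 0*s)*s = -6 + (0 + s + 0 + 0)*s = -6 + s*s = -6 + s²)
(-13221 - W) + T(-145) = (-13221 - 1*(-14706)) + (-6 + (-145)²) = (-13221 + 14706) + (-6 + 21025) = 1485 + 21019 = 22504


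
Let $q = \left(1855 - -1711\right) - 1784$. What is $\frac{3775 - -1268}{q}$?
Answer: $\frac{1681}{594} \approx 2.83$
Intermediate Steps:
$q = 1782$ ($q = \left(1855 + 1711\right) - 1784 = 3566 - 1784 = 1782$)
$\frac{3775 - -1268}{q} = \frac{3775 - -1268}{1782} = \left(3775 + 1268\right) \frac{1}{1782} = 5043 \cdot \frac{1}{1782} = \frac{1681}{594}$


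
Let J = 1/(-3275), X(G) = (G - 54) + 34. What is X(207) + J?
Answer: 612424/3275 ≈ 187.00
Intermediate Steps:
X(G) = -20 + G (X(G) = (-54 + G) + 34 = -20 + G)
J = -1/3275 ≈ -0.00030534
X(207) + J = (-20 + 207) - 1/3275 = 187 - 1/3275 = 612424/3275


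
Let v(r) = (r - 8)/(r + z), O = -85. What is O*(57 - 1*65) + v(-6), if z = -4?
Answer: 3407/5 ≈ 681.40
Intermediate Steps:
v(r) = (-8 + r)/(-4 + r) (v(r) = (r - 8)/(r - 4) = (-8 + r)/(-4 + r))
O*(57 - 1*65) + v(-6) = -85*(57 - 1*65) + (-8 - 6)/(-4 - 6) = -85*(57 - 65) - 14/(-10) = -85*(-8) - ⅒*(-14) = 680 + 7/5 = 3407/5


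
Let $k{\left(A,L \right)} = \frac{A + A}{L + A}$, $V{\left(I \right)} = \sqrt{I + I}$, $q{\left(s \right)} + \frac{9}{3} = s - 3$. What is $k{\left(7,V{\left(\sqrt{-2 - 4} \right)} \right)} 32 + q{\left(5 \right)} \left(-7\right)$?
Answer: $7 + \frac{448}{7 + 2^{\frac{3}{4}} \sqrt[4]{3} \sqrt{i}} \approx 57.615 - 9.2489 i$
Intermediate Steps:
$q{\left(s \right)} = -6 + s$ ($q{\left(s \right)} = -3 + \left(s - 3\right) = -3 + \left(-3 + s\right) = -6 + s$)
$V{\left(I \right)} = \sqrt{2} \sqrt{I}$ ($V{\left(I \right)} = \sqrt{2 I} = \sqrt{2} \sqrt{I}$)
$k{\left(A,L \right)} = \frac{2 A}{A + L}$
$k{\left(7,V{\left(\sqrt{-2 - 4} \right)} \right)} 32 + q{\left(5 \right)} \left(-7\right) = 2 \cdot 7 \frac{1}{7 + \sqrt{2} \sqrt{\sqrt{-2 - 4}}} \cdot 32 + \left(-6 + 5\right) \left(-7\right) = 2 \cdot 7 \frac{1}{7 + \sqrt{2} \sqrt{\sqrt{-6}}} \cdot 32 - -7 = 2 \cdot 7 \frac{1}{7 + \sqrt{2} \sqrt{i \sqrt{6}}} \cdot 32 + 7 = 2 \cdot 7 \frac{1}{7 + \sqrt{2} \sqrt[4]{6} \sqrt{i}} 32 + 7 = 2 \cdot 7 \frac{1}{7 + 2^{\frac{3}{4}} \sqrt[4]{3} \sqrt{i}} 32 + 7 = \frac{14}{7 + 2^{\frac{3}{4}} \sqrt[4]{3} \sqrt{i}} 32 + 7 = \frac{448}{7 + 2^{\frac{3}{4}} \sqrt[4]{3} \sqrt{i}} + 7 = 7 + \frac{448}{7 + 2^{\frac{3}{4}} \sqrt[4]{3} \sqrt{i}}$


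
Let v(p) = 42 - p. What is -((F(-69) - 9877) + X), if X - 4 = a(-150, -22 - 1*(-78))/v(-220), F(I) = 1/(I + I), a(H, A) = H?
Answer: 178494575/18078 ≈ 9873.6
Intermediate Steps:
F(I) = 1/(2*I)
X = 449/131 (X = 4 - 150/(42 - 1*(-220)) = 4 - 150/(42 + 220) = 4 - 150/262 = 4 - 150*1/262 = 4 - 75/131 = 449/131 ≈ 3.4275)
-((F(-69) - 9877) + X) = -(((½)/(-69) - 9877) + 449/131) = -(((½)*(-1/69) - 9877) + 449/131) = -((-1/138 - 9877) + 449/131) = -(-1363027/138 + 449/131) = -1*(-178494575/18078) = 178494575/18078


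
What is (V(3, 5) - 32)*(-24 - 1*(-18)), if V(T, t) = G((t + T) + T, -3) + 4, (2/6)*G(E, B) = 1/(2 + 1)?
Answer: 162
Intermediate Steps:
G(E, B) = 1 (G(E, B) = 3/(2 + 1) = 3/3 = 3*(⅓) = 1)
V(T, t) = 5 (V(T, t) = 1 + 4 = 5)
(V(3, 5) - 32)*(-24 - 1*(-18)) = (5 - 32)*(-24 - 1*(-18)) = -27*(-24 + 18) = -27*(-6) = 162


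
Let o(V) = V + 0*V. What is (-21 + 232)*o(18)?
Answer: 3798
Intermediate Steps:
o(V) = V (o(V) = V + 0 = V)
(-21 + 232)*o(18) = (-21 + 232)*18 = 211*18 = 3798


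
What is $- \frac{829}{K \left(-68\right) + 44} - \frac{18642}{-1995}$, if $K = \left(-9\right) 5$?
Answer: $\frac{18736971}{2064160} \approx 9.0773$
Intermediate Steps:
$K = -45$
$- \frac{829}{K \left(-68\right) + 44} - \frac{18642}{-1995} = - \frac{829}{\left(-45\right) \left(-68\right) + 44} - \frac{18642}{-1995} = - \frac{829}{3060 + 44} - - \frac{6214}{665} = - \frac{829}{3104} + \frac{6214}{665} = \frac{18736971}{2064160}$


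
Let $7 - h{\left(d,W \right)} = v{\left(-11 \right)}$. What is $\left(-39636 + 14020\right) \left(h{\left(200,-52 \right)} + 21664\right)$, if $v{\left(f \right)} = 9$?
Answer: $-554893792$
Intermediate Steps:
$h{\left(d,W \right)} = -2$ ($h{\left(d,W \right)} = 7 - 9 = -2$)
$\left(-39636 + 14020\right) \left(h{\left(200,-52 \right)} + 21664\right) = \left(-39636 + 14020\right) \left(-2 + 21664\right) = \left(-25616\right) 21662 = -554893792$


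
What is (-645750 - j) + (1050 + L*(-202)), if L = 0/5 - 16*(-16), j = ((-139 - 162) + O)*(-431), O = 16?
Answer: -819247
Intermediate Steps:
j = 122835 (j = ((-139 - 162) + 16)*(-431) = (-301 + 16)*(-431) = -285*(-431) = 122835)
L = 256 (L = 0*(⅕) + 256 = 0 + 256 = 256)
(-645750 - j) + (1050 + L*(-202)) = (-645750 - 1*122835) + (1050 + 256*(-202)) = (-645750 - 122835) + (1050 - 51712) = -768585 - 50662 = -819247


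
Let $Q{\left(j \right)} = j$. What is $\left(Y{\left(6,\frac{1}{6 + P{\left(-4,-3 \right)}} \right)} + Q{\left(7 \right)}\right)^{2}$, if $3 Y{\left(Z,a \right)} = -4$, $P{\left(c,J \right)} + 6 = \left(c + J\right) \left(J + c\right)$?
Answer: $\frac{289}{9} \approx 32.111$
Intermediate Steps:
$P{\left(c,J \right)} = -6 + \left(J + c\right)^{2}$ ($P{\left(c,J \right)} = -6 + \left(c + J\right) \left(J + c\right) = -6 + \left(J + c\right) \left(J + c\right) = -6 + \left(J + c\right)^{2}$)
$Y{\left(Z,a \right)} = - \frac{4}{3}$ ($Y{\left(Z,a \right)} = \frac{1}{3} \left(-4\right) = - \frac{4}{3}$)
$\left(Y{\left(6,\frac{1}{6 + P{\left(-4,-3 \right)}} \right)} + Q{\left(7 \right)}\right)^{2} = \left(- \frac{4}{3} + 7\right)^{2} = \left(\frac{17}{3}\right)^{2} = \frac{289}{9}$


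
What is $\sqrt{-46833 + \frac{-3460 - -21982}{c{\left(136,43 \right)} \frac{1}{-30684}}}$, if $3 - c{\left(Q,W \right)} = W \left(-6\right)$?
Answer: $\frac{i \sqrt{1870669041}}{29} \approx 1491.4 i$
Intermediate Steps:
$c{\left(Q,W \right)} = 3 + 6 W$ ($c{\left(Q,W \right)} = 3 - W \left(-6\right) = 3 - - 6 W = 3 + 6 W$)
$\sqrt{-46833 + \frac{-3460 - -21982}{c{\left(136,43 \right)} \frac{1}{-30684}}} = \sqrt{-46833 + \frac{-3460 - -21982}{\left(3 + 6 \cdot 43\right) \frac{1}{-30684}}} = \sqrt{-46833 + \frac{-3460 + 21982}{\left(3 + 258\right) \left(- \frac{1}{30684}\right)}} = \sqrt{-46833 + \frac{18522}{261 \left(- \frac{1}{30684}\right)}} = \sqrt{-46833 + \frac{18522}{- \frac{87}{10228}}} = \sqrt{-46833 + 18522 \left(- \frac{10228}{87}\right)} = \sqrt{-46833 - \frac{63147672}{29}} = \sqrt{- \frac{64505829}{29}} = \frac{i \sqrt{1870669041}}{29}$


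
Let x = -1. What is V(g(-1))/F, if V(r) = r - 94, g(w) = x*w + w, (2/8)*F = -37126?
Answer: 47/74252 ≈ 0.00063298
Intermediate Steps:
F = -148504 (F = 4*(-37126) = -148504)
g(w) = 0 (g(w) = -w + w = 0)
V(r) = -94 + r
V(g(-1))/F = (-94 + 0)/(-148504) = -94*(-1/148504) = 47/74252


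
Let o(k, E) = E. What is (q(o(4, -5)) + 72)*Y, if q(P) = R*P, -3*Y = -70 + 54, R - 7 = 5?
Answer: 64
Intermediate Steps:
R = 12 (R = 7 + 5 = 12)
Y = 16/3 (Y = -(-70 + 54)/3 = -⅓*(-16) = 16/3 ≈ 5.3333)
q(P) = 12*P
(q(o(4, -5)) + 72)*Y = (12*(-5) + 72)*(16/3) = (-60 + 72)*(16/3) = 12*(16/3) = 64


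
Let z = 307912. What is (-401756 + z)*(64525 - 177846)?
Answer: 10634495924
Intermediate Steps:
(-401756 + z)*(64525 - 177846) = (-401756 + 307912)*(64525 - 177846) = -93844*(-113321) = 10634495924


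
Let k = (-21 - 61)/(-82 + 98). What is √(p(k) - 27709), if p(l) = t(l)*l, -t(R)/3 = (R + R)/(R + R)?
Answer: I*√443098/4 ≈ 166.41*I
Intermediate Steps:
t(R) = -3 (t(R) = -3*(R + R)/(R + R) = -3*2*R/(2*R) = -3*2*R*1/(2*R) = -3*1 = -3)
k = -41/8 (k = -82/16 = -82*1/16 = -41/8 ≈ -5.1250)
p(l) = -3*l
√(p(k) - 27709) = √(-3*(-41/8) - 27709) = √(123/8 - 27709) = √(-221549/8) = I*√443098/4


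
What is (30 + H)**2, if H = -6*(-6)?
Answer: 4356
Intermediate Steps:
H = 36
(30 + H)**2 = (30 + 36)**2 = 66**2 = 4356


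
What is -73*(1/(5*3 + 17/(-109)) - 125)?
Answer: 14756293/1618 ≈ 9120.1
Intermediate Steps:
-73*(1/(5*3 + 17/(-109)) - 125) = -73*(1/(15 + 17*(-1/109)) - 125) = -73*(1/(15 - 17/109) - 125) = -73*(1/(1618/109) - 125) = -73*(109/1618 - 125) = -73*(-202141/1618) = 14756293/1618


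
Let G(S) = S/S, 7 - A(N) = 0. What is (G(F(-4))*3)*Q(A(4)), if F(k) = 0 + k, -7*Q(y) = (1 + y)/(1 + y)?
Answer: -3/7 ≈ -0.42857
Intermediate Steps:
A(N) = 7 (A(N) = 7 - 1*0 = 7 + 0 = 7)
Q(y) = -⅐ (Q(y) = -(1 + y)/(7*(1 + y)) = -⅐*1 = -⅐)
F(k) = k
G(S) = 1
(G(F(-4))*3)*Q(A(4)) = (1*3)*(-⅐) = 3*(-⅐) = -3/7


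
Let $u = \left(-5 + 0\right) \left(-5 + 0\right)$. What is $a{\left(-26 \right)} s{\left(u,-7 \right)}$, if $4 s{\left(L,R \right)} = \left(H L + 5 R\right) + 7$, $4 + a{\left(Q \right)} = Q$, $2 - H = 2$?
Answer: $210$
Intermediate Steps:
$H = 0$ ($H = 2 - 2 = 0$)
$a{\left(Q \right)} = -4 + Q$
$u = 25$ ($u = \left(-5\right) \left(-5\right) = 25$)
$s{\left(L,R \right)} = \frac{7}{4} + \frac{5 R}{4}$ ($s{\left(L,R \right)} = \frac{\left(0 L + 5 R\right) + 7}{4} = \frac{\left(0 + 5 R\right) + 7}{4} = \frac{5 R + 7}{4} = \frac{7 + 5 R}{4} = \frac{7}{4} + \frac{5 R}{4}$)
$a{\left(-26 \right)} s{\left(u,-7 \right)} = \left(-4 - 26\right) \left(\frac{7}{4} + \frac{5}{4} \left(-7\right)\right) = - 30 \left(\frac{7}{4} - \frac{35}{4}\right) = \left(-30\right) \left(-7\right) = 210$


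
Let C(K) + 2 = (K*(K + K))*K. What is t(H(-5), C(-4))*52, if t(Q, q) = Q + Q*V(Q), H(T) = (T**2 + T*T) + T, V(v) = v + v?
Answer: 212940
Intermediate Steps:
V(v) = 2*v
H(T) = T + 2*T**2 (H(T) = (T**2 + T**2) + T = 2*T**2 + T = T + 2*T**2)
C(K) = -2 + 2*K**3 (C(K) = -2 + (K*(K + K))*K = -2 + (K*(2*K))*K = -2 + (2*K**2)*K = -2 + 2*K**3)
t(Q, q) = Q + 2*Q**2 (t(Q, q) = Q + Q*(2*Q) = Q + 2*Q**2)
t(H(-5), C(-4))*52 = ((-5*(1 + 2*(-5)))*(1 + 2*(-5*(1 + 2*(-5)))))*52 = ((-5*(1 - 10))*(1 + 2*(-5*(1 - 10))))*52 = ((-5*(-9))*(1 + 2*(-5*(-9))))*52 = (45*(1 + 2*45))*52 = (45*(1 + 90))*52 = (45*91)*52 = 4095*52 = 212940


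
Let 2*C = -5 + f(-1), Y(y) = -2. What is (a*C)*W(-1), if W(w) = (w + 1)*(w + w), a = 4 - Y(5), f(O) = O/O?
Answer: 0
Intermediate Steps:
f(O) = 1
a = 6 (a = 4 - 1*(-2) = 4 + 2 = 6)
C = -2 (C = (-5 + 1)/2 = (½)*(-4) = -2)
W(w) = 2*w*(1 + w) (W(w) = (1 + w)*(2*w) = 2*w*(1 + w))
(a*C)*W(-1) = (6*(-2))*(2*(-1)*(1 - 1)) = -24*(-1)*0 = -12*0 = 0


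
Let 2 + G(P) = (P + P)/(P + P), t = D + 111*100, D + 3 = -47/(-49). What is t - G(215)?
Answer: 543849/49 ≈ 11099.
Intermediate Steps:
D = -100/49 (D = -3 - 47/(-49) = -3 - 47*(-1/49) = -3 + 47/49 = -100/49 ≈ -2.0408)
t = 543800/49 (t = -100/49 + 111*100 = -100/49 + 11100 = 543800/49 ≈ 11098.)
G(P) = -1 (G(P) = -2 + (P + P)/(P + P) = -2 + (2*P)/((2*P)) = -2 + (2*P)*(1/(2*P)) = -2 + 1 = -1)
t - G(215) = 543800/49 - 1*(-1) = 543800/49 + 1 = 543849/49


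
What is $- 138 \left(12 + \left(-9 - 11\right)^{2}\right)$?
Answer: $-56856$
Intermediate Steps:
$- 138 \left(12 + \left(-9 - 11\right)^{2}\right) = - 138 \left(12 + \left(-20\right)^{2}\right) = - 138 \left(12 + 400\right) = \left(-138\right) 412 = -56856$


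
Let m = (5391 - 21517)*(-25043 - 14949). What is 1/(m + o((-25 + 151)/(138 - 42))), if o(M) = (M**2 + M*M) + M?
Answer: 128/82548607585 ≈ 1.5506e-9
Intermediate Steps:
o(M) = M + 2*M**2 (o(M) = (M**2 + M**2) + M = 2*M**2 + M = M + 2*M**2)
m = 644910992 (m = -16126*(-39992) = 644910992)
1/(m + o((-25 + 151)/(138 - 42))) = 1/(644910992 + ((-25 + 151)/(138 - 42))*(1 + 2*((-25 + 151)/(138 - 42)))) = 1/(644910992 + (126/96)*(1 + 2*(126/96))) = 1/(644910992 + (126*(1/96))*(1 + 2*(126*(1/96)))) = 1/(644910992 + 21*(1 + 2*(21/16))/16) = 1/(644910992 + 21*(1 + 21/8)/16) = 1/(644910992 + (21/16)*(29/8)) = 1/(644910992 + 609/128) = 1/(82548607585/128) = 128/82548607585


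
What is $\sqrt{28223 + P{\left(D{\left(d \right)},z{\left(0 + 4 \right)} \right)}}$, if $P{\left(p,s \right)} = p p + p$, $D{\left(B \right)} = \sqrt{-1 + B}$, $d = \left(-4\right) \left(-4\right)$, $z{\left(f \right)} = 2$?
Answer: $\sqrt{28238 + \sqrt{15}} \approx 168.05$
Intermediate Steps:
$d = 16$
$P{\left(p,s \right)} = p + p^{2}$ ($P{\left(p,s \right)} = p^{2} + p = p + p^{2}$)
$\sqrt{28223 + P{\left(D{\left(d \right)},z{\left(0 + 4 \right)} \right)}} = \sqrt{28223 + \sqrt{-1 + 16} \left(1 + \sqrt{-1 + 16}\right)} = \sqrt{28223 + \sqrt{15} \left(1 + \sqrt{15}\right)}$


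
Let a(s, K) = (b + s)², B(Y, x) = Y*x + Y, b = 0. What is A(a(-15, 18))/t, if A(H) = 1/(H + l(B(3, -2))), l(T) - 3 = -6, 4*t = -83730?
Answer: -1/4647015 ≈ -2.1519e-7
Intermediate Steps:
B(Y, x) = Y + Y*x
t = -41865/2 (t = (¼)*(-83730) = -41865/2 ≈ -20933.)
l(T) = -3 (l(T) = 3 - 6 = -3)
a(s, K) = s² (a(s, K) = (0 + s)² = s²)
A(H) = 1/(-3 + H) (A(H) = 1/(H - 3) = 1/(-3 + H))
A(a(-15, 18))/t = 1/((-3 + (-15)²)*(-41865/2)) = -2/41865/(-3 + 225) = -2/41865/222 = (1/222)*(-2/41865) = -1/4647015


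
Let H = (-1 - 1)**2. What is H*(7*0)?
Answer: 0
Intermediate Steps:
H = 4 (H = (-2)**2 = 4)
H*(7*0) = 4*(7*0) = 4*0 = 0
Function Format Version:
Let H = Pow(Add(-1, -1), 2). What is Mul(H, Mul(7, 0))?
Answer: 0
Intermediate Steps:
H = 4 (H = Pow(-2, 2) = 4)
Mul(H, Mul(7, 0)) = Mul(4, Mul(7, 0)) = Mul(4, 0) = 0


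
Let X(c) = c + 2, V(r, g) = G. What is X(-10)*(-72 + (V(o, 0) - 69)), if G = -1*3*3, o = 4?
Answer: 1200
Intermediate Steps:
G = -9 (G = -3*3 = -9)
V(r, g) = -9
X(c) = 2 + c
X(-10)*(-72 + (V(o, 0) - 69)) = (2 - 10)*(-72 + (-9 - 69)) = -8*(-72 - 78) = -8*(-150) = 1200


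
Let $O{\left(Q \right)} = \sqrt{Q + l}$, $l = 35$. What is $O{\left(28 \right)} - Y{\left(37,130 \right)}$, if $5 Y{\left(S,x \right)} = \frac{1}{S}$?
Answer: $- \frac{1}{185} + 3 \sqrt{7} \approx 7.9318$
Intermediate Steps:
$Y{\left(S,x \right)} = \frac{1}{5 S}$
$O{\left(Q \right)} = \sqrt{35 + Q}$ ($O{\left(Q \right)} = \sqrt{Q + 35} = \sqrt{35 + Q}$)
$O{\left(28 \right)} - Y{\left(37,130 \right)} = \sqrt{35 + 28} - \frac{1}{5 \cdot 37} = \sqrt{63} - \frac{1}{5} \cdot \frac{1}{37} = 3 \sqrt{7} - \frac{1}{185} = - \frac{1}{185} + 3 \sqrt{7}$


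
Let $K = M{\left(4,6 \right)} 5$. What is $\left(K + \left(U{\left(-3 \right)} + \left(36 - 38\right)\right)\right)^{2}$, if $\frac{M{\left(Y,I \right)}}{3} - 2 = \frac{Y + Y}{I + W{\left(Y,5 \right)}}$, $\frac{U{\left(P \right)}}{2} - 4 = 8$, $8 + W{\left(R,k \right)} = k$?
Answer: $8464$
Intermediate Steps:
$W{\left(R,k \right)} = -8 + k$
$U{\left(P \right)} = 24$ ($U{\left(P \right)} = 8 + 2 \cdot 8 = 8 + 16 = 24$)
$M{\left(Y,I \right)} = 6 + \frac{6 Y}{-3 + I}$ ($M{\left(Y,I \right)} = 6 + 3 \frac{Y + Y}{I + \left(-8 + 5\right)} = 6 + 3 \frac{2 Y}{I - 3} = 6 + 3 \frac{2 Y}{-3 + I} = 6 + \frac{6 Y}{-3 + I}$)
$K = 70$ ($K = \frac{6 \left(-3 + 6 + 4\right)}{-3 + 6} \cdot 5 = 6 \cdot \frac{1}{3} \cdot 7 \cdot 5 = 14 \cdot 5 = 70$)
$\left(K + \left(U{\left(-3 \right)} + \left(36 - 38\right)\right)\right)^{2} = \left(70 + \left(24 + \left(36 - 38\right)\right)\right)^{2} = \left(70 + \left(24 - 2\right)\right)^{2} = \left(70 + 22\right)^{2} = 92^{2} = 8464$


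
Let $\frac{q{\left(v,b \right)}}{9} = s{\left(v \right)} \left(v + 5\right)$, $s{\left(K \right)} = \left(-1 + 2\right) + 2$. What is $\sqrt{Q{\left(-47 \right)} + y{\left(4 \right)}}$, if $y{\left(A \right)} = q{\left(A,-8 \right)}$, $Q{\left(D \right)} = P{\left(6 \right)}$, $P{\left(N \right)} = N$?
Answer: $\sqrt{249} \approx 15.78$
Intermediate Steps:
$Q{\left(D \right)} = 6$
$s{\left(K \right)} = 3$ ($s{\left(K \right)} = 1 + 2 = 3$)
$q{\left(v,b \right)} = 135 + 27 v$ ($q{\left(v,b \right)} = 9 \cdot 3 \left(v + 5\right) = 9 \cdot 3 \left(5 + v\right) = 9 \left(15 + 3 v\right) = 135 + 27 v$)
$y{\left(A \right)} = 135 + 27 A$
$\sqrt{Q{\left(-47 \right)} + y{\left(4 \right)}} = \sqrt{6 + \left(135 + 27 \cdot 4\right)} = \sqrt{6 + \left(135 + 108\right)} = \sqrt{6 + 243} = \sqrt{249}$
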